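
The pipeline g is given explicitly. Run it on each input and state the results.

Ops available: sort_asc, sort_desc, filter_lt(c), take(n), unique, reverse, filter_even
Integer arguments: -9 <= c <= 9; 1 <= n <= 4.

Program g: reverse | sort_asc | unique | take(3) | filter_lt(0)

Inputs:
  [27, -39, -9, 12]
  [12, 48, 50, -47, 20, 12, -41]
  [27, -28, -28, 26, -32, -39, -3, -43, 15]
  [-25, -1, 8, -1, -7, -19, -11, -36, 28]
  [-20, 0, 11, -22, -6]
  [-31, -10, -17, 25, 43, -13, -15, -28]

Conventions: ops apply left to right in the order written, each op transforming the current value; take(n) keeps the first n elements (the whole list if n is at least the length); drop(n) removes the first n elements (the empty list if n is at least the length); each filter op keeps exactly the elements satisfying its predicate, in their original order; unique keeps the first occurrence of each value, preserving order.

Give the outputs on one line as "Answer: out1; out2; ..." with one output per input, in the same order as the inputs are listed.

[-39, -9]; [-47, -41]; [-43, -39, -32]; [-36, -25, -19]; [-22, -20, -6]; [-31, -28, -17]

Execution, op by op:
  [27, -39, -9, 12] -> [12, -9, -39, 27] -> [-39, -9, 12, 27] -> [-39, -9, 12, 27] -> [-39, -9, 12] -> [-39, -9]
  [12, 48, 50, -47, 20, 12, -41] -> [-41, 12, 20, -47, 50, 48, 12] -> [-47, -41, 12, 12, 20, 48, 50] -> [-47, -41, 12, 20, 48, 50] -> [-47, -41, 12] -> [-47, -41]
  [27, -28, -28, 26, -32, -39, -3, -43, 15] -> [15, -43, -3, -39, -32, 26, -28, -28, 27] -> [-43, -39, -32, -28, -28, -3, 15, 26, 27] -> [-43, -39, -32, -28, -3, 15, 26, 27] -> [-43, -39, -32] -> [-43, -39, -32]
  [-25, -1, 8, -1, -7, -19, -11, -36, 28] -> [28, -36, -11, -19, -7, -1, 8, -1, -25] -> [-36, -25, -19, -11, -7, -1, -1, 8, 28] -> [-36, -25, -19, -11, -7, -1, 8, 28] -> [-36, -25, -19] -> [-36, -25, -19]
  [-20, 0, 11, -22, -6] -> [-6, -22, 11, 0, -20] -> [-22, -20, -6, 0, 11] -> [-22, -20, -6, 0, 11] -> [-22, -20, -6] -> [-22, -20, -6]
  [-31, -10, -17, 25, 43, -13, -15, -28] -> [-28, -15, -13, 43, 25, -17, -10, -31] -> [-31, -28, -17, -15, -13, -10, 25, 43] -> [-31, -28, -17, -15, -13, -10, 25, 43] -> [-31, -28, -17] -> [-31, -28, -17]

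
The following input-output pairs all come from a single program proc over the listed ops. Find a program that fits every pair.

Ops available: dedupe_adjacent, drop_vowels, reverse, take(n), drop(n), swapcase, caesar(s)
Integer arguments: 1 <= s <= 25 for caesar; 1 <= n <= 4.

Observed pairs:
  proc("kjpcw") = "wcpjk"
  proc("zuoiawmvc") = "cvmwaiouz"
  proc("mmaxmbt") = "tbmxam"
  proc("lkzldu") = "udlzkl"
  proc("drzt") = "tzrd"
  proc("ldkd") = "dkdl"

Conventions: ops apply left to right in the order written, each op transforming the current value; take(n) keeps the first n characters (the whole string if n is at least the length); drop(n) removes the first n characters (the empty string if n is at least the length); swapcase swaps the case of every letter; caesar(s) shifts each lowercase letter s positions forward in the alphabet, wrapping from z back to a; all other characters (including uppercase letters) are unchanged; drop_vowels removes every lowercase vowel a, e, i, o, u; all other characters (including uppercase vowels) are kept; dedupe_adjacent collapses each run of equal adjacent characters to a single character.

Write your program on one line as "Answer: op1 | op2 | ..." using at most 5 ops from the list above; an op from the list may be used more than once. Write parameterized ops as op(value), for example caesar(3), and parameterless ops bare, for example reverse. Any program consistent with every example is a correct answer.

swapcase | reverse | dedupe_adjacent | swapcase

Check, running the answer program on each example:
  "kjpcw" -> "KJPCW" -> "WCPJK" -> "WCPJK" -> "wcpjk"
  "zuoiawmvc" -> "ZUOIAWMVC" -> "CVMWAIOUZ" -> "CVMWAIOUZ" -> "cvmwaiouz"
  "mmaxmbt" -> "MMAXMBT" -> "TBMXAMM" -> "TBMXAM" -> "tbmxam"
  "lkzldu" -> "LKZLDU" -> "UDLZKL" -> "UDLZKL" -> "udlzkl"
  "drzt" -> "DRZT" -> "TZRD" -> "TZRD" -> "tzrd"
  "ldkd" -> "LDKD" -> "DKDL" -> "DKDL" -> "dkdl"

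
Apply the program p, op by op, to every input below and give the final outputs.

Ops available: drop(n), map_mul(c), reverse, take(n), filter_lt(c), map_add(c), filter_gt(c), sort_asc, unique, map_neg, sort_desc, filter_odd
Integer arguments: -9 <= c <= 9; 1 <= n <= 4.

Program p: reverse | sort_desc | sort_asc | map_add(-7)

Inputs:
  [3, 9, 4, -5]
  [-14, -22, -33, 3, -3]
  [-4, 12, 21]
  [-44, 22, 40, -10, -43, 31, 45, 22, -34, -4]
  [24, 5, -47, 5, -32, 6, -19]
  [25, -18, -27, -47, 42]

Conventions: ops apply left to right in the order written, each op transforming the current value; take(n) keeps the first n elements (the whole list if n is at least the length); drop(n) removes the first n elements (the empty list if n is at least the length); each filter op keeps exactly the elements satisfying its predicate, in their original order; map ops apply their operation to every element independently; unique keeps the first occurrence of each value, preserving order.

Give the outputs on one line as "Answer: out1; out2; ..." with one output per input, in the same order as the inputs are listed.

[-12, -4, -3, 2]; [-40, -29, -21, -10, -4]; [-11, 5, 14]; [-51, -50, -41, -17, -11, 15, 15, 24, 33, 38]; [-54, -39, -26, -2, -2, -1, 17]; [-54, -34, -25, 18, 35]

Execution, op by op:
  [3, 9, 4, -5] -> [-5, 4, 9, 3] -> [9, 4, 3, -5] -> [-5, 3, 4, 9] -> [-12, -4, -3, 2]
  [-14, -22, -33, 3, -3] -> [-3, 3, -33, -22, -14] -> [3, -3, -14, -22, -33] -> [-33, -22, -14, -3, 3] -> [-40, -29, -21, -10, -4]
  [-4, 12, 21] -> [21, 12, -4] -> [21, 12, -4] -> [-4, 12, 21] -> [-11, 5, 14]
  [-44, 22, 40, -10, -43, 31, 45, 22, -34, -4] -> [-4, -34, 22, 45, 31, -43, -10, 40, 22, -44] -> [45, 40, 31, 22, 22, -4, -10, -34, -43, -44] -> [-44, -43, -34, -10, -4, 22, 22, 31, 40, 45] -> [-51, -50, -41, -17, -11, 15, 15, 24, 33, 38]
  [24, 5, -47, 5, -32, 6, -19] -> [-19, 6, -32, 5, -47, 5, 24] -> [24, 6, 5, 5, -19, -32, -47] -> [-47, -32, -19, 5, 5, 6, 24] -> [-54, -39, -26, -2, -2, -1, 17]
  [25, -18, -27, -47, 42] -> [42, -47, -27, -18, 25] -> [42, 25, -18, -27, -47] -> [-47, -27, -18, 25, 42] -> [-54, -34, -25, 18, 35]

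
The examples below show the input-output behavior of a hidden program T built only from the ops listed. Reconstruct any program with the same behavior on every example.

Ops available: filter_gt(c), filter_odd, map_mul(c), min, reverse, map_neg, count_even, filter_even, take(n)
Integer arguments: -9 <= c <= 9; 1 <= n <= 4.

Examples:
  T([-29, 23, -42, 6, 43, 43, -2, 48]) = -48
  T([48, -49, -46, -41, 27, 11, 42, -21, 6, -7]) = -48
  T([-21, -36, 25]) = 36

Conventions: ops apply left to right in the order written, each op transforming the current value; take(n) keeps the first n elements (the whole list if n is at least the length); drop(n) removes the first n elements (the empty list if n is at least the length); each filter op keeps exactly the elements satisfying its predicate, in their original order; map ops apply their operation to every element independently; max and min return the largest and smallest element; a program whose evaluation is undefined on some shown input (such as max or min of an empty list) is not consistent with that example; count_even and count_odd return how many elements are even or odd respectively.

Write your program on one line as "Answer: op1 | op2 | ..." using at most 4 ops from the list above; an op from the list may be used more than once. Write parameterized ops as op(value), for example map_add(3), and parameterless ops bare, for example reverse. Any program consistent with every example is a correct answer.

map_neg | filter_even | min

Check, running the answer program on each example:
  [-29, 23, -42, 6, 43, 43, -2, 48] -> [29, -23, 42, -6, -43, -43, 2, -48] -> [42, -6, 2, -48] -> -48
  [48, -49, -46, -41, 27, 11, 42, -21, 6, -7] -> [-48, 49, 46, 41, -27, -11, -42, 21, -6, 7] -> [-48, 46, -42, -6] -> -48
  [-21, -36, 25] -> [21, 36, -25] -> [36] -> 36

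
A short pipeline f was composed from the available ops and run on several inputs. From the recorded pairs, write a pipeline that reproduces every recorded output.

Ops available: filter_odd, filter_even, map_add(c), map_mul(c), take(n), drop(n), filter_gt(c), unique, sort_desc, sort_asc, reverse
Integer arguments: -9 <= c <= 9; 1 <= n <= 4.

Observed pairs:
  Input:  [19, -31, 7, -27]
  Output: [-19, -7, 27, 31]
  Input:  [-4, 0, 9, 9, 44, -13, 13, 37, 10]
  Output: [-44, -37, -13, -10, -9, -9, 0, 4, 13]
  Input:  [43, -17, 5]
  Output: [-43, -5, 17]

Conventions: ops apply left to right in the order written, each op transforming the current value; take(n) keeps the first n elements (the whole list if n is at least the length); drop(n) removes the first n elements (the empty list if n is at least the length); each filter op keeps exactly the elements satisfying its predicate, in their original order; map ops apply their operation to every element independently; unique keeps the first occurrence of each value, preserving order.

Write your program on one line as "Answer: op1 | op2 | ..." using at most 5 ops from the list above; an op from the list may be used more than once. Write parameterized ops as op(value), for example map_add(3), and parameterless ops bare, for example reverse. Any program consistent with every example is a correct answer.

reverse | map_mul(-1) | reverse | sort_desc | reverse

Check, running the answer program on each example:
  [19, -31, 7, -27] -> [-27, 7, -31, 19] -> [27, -7, 31, -19] -> [-19, 31, -7, 27] -> [31, 27, -7, -19] -> [-19, -7, 27, 31]
  [-4, 0, 9, 9, 44, -13, 13, 37, 10] -> [10, 37, 13, -13, 44, 9, 9, 0, -4] -> [-10, -37, -13, 13, -44, -9, -9, 0, 4] -> [4, 0, -9, -9, -44, 13, -13, -37, -10] -> [13, 4, 0, -9, -9, -10, -13, -37, -44] -> [-44, -37, -13, -10, -9, -9, 0, 4, 13]
  [43, -17, 5] -> [5, -17, 43] -> [-5, 17, -43] -> [-43, 17, -5] -> [17, -5, -43] -> [-43, -5, 17]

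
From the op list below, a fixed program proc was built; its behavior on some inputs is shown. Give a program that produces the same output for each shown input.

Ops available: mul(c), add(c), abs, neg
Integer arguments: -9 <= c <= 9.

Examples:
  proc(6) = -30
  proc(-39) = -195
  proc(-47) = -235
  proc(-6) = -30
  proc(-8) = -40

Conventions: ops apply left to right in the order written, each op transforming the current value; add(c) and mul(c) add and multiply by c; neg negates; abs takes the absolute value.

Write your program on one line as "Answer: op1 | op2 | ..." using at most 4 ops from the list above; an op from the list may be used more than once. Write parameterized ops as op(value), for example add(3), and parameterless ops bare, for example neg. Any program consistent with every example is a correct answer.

neg | abs | mul(-5)

Check, running the answer program on each example:
  6 -> -6 -> 6 -> -30
  -39 -> 39 -> 39 -> -195
  -47 -> 47 -> 47 -> -235
  -6 -> 6 -> 6 -> -30
  -8 -> 8 -> 8 -> -40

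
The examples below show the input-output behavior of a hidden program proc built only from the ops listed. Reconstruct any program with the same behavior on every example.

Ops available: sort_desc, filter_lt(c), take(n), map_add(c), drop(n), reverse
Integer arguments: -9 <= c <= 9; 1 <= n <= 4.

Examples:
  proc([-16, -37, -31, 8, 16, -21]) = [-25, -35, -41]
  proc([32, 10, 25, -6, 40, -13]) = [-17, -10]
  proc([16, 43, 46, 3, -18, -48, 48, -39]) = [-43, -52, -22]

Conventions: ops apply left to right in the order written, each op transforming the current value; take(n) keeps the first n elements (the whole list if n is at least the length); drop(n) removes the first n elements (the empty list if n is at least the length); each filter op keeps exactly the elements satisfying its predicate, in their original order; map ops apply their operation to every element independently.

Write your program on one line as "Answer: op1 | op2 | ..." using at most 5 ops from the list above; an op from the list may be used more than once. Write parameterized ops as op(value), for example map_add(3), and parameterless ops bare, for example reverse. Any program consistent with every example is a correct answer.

map_add(-4) | reverse | filter_lt(-2) | take(3)

Check, running the answer program on each example:
  [-16, -37, -31, 8, 16, -21] -> [-20, -41, -35, 4, 12, -25] -> [-25, 12, 4, -35, -41, -20] -> [-25, -35, -41, -20] -> [-25, -35, -41]
  [32, 10, 25, -6, 40, -13] -> [28, 6, 21, -10, 36, -17] -> [-17, 36, -10, 21, 6, 28] -> [-17, -10] -> [-17, -10]
  [16, 43, 46, 3, -18, -48, 48, -39] -> [12, 39, 42, -1, -22, -52, 44, -43] -> [-43, 44, -52, -22, -1, 42, 39, 12] -> [-43, -52, -22] -> [-43, -52, -22]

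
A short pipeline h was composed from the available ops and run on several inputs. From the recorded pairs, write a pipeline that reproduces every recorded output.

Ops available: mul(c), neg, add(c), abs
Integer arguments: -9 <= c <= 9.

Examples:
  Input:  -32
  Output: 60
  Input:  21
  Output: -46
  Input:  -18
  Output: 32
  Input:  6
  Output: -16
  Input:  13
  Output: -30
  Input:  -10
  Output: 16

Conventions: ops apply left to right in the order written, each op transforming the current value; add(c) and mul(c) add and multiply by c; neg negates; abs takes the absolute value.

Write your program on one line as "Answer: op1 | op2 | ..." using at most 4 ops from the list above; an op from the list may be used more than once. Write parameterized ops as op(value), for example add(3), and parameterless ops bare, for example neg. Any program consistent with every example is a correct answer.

neg | add(-2) | mul(2)

Check, running the answer program on each example:
  -32 -> 32 -> 30 -> 60
  21 -> -21 -> -23 -> -46
  -18 -> 18 -> 16 -> 32
  6 -> -6 -> -8 -> -16
  13 -> -13 -> -15 -> -30
  -10 -> 10 -> 8 -> 16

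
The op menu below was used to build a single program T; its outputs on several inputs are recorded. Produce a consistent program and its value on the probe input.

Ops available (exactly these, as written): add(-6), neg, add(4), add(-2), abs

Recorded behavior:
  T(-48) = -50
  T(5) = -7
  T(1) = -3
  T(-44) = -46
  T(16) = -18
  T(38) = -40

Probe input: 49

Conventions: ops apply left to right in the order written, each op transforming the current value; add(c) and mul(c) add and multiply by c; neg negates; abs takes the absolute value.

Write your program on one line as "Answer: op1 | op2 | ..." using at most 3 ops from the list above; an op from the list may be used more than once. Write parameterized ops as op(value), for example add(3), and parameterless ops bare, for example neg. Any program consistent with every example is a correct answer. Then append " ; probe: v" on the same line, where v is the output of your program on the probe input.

abs | neg | add(-2) ; probe: -51

Check, running the answer program on each example:
  -48 -> 48 -> -48 -> -50
  5 -> 5 -> -5 -> -7
  1 -> 1 -> -1 -> -3
  -44 -> 44 -> -44 -> -46
  16 -> 16 -> -16 -> -18
  38 -> 38 -> -38 -> -40
  probe: 49 -> 49 -> -49 -> -51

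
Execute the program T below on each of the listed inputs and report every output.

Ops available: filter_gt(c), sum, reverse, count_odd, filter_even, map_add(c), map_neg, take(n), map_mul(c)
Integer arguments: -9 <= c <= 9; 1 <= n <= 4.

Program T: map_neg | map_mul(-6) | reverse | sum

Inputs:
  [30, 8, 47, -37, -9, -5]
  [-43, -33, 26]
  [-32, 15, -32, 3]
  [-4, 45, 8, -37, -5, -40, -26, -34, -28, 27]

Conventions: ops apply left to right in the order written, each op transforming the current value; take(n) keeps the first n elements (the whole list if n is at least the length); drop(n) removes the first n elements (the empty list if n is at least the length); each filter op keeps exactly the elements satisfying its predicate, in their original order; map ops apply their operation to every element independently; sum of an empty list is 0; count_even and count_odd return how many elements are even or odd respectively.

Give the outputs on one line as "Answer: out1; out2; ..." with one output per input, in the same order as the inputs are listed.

204; -300; -276; -564

Execution, op by op:
  [30, 8, 47, -37, -9, -5] -> [-30, -8, -47, 37, 9, 5] -> [180, 48, 282, -222, -54, -30] -> [-30, -54, -222, 282, 48, 180] -> 204
  [-43, -33, 26] -> [43, 33, -26] -> [-258, -198, 156] -> [156, -198, -258] -> -300
  [-32, 15, -32, 3] -> [32, -15, 32, -3] -> [-192, 90, -192, 18] -> [18, -192, 90, -192] -> -276
  [-4, 45, 8, -37, -5, -40, -26, -34, -28, 27] -> [4, -45, -8, 37, 5, 40, 26, 34, 28, -27] -> [-24, 270, 48, -222, -30, -240, -156, -204, -168, 162] -> [162, -168, -204, -156, -240, -30, -222, 48, 270, -24] -> -564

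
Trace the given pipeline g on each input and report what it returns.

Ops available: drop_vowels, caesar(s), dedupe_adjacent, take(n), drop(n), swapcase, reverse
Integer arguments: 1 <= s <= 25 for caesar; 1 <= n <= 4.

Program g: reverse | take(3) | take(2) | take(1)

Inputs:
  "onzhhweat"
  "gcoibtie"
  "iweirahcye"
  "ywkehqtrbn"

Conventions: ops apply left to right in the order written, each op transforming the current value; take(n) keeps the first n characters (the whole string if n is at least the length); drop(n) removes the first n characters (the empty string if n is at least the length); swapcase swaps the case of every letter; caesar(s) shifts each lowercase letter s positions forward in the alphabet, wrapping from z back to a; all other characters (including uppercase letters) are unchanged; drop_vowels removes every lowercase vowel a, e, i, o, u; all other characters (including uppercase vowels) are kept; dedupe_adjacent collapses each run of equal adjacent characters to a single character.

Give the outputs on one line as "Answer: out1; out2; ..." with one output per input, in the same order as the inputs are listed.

"t"; "e"; "e"; "n"

Execution, op by op:
  "onzhhweat" -> "taewhhzno" -> "tae" -> "ta" -> "t"
  "gcoibtie" -> "eitbiocg" -> "eit" -> "ei" -> "e"
  "iweirahcye" -> "eychariewi" -> "eyc" -> "ey" -> "e"
  "ywkehqtrbn" -> "nbrtqhekwy" -> "nbr" -> "nb" -> "n"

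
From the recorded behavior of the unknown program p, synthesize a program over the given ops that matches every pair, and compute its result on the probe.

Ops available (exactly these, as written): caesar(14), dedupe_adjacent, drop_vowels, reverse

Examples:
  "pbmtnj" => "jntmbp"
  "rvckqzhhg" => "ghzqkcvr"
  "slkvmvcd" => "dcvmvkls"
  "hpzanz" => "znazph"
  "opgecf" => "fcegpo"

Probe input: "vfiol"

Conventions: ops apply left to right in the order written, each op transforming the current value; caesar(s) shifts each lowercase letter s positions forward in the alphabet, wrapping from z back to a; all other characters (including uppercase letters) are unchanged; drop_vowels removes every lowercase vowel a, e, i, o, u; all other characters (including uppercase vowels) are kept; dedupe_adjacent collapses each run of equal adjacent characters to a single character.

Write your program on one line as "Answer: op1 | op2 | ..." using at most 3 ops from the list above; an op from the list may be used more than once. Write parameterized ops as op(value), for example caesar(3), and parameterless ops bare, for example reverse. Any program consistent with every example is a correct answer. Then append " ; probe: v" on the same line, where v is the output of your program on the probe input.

dedupe_adjacent | reverse ; probe: "loifv"

Check, running the answer program on each example:
  "pbmtnj" -> "pbmtnj" -> "jntmbp"
  "rvckqzhhg" -> "rvckqzhg" -> "ghzqkcvr"
  "slkvmvcd" -> "slkvmvcd" -> "dcvmvkls"
  "hpzanz" -> "hpzanz" -> "znazph"
  "opgecf" -> "opgecf" -> "fcegpo"
  probe: "vfiol" -> "vfiol" -> "loifv"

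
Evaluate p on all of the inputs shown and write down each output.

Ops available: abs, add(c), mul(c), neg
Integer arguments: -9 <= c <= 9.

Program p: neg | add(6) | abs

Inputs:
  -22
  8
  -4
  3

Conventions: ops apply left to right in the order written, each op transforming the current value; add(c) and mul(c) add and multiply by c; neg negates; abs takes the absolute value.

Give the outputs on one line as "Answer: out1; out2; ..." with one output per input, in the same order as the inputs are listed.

28; 2; 10; 3

Execution, op by op:
  -22 -> 22 -> 28 -> 28
  8 -> -8 -> -2 -> 2
  -4 -> 4 -> 10 -> 10
  3 -> -3 -> 3 -> 3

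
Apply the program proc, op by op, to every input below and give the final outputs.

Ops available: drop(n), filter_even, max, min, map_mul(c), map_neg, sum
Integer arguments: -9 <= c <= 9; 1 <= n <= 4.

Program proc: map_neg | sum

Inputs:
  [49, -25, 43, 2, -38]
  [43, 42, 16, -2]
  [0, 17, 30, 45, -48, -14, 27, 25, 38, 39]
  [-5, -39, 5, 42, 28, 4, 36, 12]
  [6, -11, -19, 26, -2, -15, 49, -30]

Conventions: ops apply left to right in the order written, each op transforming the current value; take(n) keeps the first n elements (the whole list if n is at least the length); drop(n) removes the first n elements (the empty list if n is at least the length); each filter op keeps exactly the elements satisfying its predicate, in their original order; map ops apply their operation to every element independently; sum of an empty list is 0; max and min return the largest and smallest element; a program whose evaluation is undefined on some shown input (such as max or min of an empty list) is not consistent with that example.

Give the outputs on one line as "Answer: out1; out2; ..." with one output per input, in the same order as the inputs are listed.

-31; -99; -159; -83; -4

Execution, op by op:
  [49, -25, 43, 2, -38] -> [-49, 25, -43, -2, 38] -> -31
  [43, 42, 16, -2] -> [-43, -42, -16, 2] -> -99
  [0, 17, 30, 45, -48, -14, 27, 25, 38, 39] -> [0, -17, -30, -45, 48, 14, -27, -25, -38, -39] -> -159
  [-5, -39, 5, 42, 28, 4, 36, 12] -> [5, 39, -5, -42, -28, -4, -36, -12] -> -83
  [6, -11, -19, 26, -2, -15, 49, -30] -> [-6, 11, 19, -26, 2, 15, -49, 30] -> -4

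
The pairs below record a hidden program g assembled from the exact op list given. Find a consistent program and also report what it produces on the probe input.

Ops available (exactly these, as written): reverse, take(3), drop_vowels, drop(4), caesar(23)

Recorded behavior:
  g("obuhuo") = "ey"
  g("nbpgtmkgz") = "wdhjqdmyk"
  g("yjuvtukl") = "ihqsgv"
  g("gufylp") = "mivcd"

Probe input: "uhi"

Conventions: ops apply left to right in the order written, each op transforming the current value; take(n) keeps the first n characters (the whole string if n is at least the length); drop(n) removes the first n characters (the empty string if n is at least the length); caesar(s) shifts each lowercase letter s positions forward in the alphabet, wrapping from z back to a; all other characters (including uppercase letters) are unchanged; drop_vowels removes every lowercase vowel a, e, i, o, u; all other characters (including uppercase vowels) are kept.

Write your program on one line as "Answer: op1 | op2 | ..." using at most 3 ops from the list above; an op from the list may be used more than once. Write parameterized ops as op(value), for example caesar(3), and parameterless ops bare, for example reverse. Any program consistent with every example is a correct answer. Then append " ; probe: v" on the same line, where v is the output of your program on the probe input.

reverse | drop_vowels | caesar(23) ; probe: "e"

Check, running the answer program on each example:
  "obuhuo" -> "ouhubo" -> "hb" -> "ey"
  "nbpgtmkgz" -> "zgkmtgpbn" -> "zgkmtgpbn" -> "wdhjqdmyk"
  "yjuvtukl" -> "lkutvujy" -> "lktvjy" -> "ihqsgv"
  "gufylp" -> "plyfug" -> "plyfg" -> "mivcd"
  probe: "uhi" -> "ihu" -> "h" -> "e"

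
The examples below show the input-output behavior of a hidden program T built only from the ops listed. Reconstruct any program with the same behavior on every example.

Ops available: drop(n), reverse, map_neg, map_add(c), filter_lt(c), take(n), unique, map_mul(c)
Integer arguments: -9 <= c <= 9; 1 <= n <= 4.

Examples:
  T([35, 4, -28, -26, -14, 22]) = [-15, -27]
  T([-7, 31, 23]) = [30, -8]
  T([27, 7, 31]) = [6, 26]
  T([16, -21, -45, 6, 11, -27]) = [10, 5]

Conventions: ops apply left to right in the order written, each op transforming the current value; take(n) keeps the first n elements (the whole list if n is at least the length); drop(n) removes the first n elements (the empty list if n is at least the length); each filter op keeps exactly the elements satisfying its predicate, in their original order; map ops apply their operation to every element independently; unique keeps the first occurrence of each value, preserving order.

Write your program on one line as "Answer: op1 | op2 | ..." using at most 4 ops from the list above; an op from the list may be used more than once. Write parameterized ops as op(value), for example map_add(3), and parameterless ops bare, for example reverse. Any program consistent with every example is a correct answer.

reverse | drop(1) | take(2) | map_add(-1)

Check, running the answer program on each example:
  [35, 4, -28, -26, -14, 22] -> [22, -14, -26, -28, 4, 35] -> [-14, -26, -28, 4, 35] -> [-14, -26] -> [-15, -27]
  [-7, 31, 23] -> [23, 31, -7] -> [31, -7] -> [31, -7] -> [30, -8]
  [27, 7, 31] -> [31, 7, 27] -> [7, 27] -> [7, 27] -> [6, 26]
  [16, -21, -45, 6, 11, -27] -> [-27, 11, 6, -45, -21, 16] -> [11, 6, -45, -21, 16] -> [11, 6] -> [10, 5]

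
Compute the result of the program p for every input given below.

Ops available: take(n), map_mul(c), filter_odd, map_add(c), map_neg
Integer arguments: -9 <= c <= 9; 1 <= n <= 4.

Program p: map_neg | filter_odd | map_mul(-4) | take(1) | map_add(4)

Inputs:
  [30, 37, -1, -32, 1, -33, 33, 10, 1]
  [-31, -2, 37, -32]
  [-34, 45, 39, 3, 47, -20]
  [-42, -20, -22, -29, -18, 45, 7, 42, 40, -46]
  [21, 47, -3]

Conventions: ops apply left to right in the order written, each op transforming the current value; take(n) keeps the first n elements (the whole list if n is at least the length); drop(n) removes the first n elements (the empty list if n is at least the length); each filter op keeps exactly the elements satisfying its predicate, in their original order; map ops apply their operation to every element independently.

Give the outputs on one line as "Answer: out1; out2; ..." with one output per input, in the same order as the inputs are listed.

[152]; [-120]; [184]; [-112]; [88]

Execution, op by op:
  [30, 37, -1, -32, 1, -33, 33, 10, 1] -> [-30, -37, 1, 32, -1, 33, -33, -10, -1] -> [-37, 1, -1, 33, -33, -1] -> [148, -4, 4, -132, 132, 4] -> [148] -> [152]
  [-31, -2, 37, -32] -> [31, 2, -37, 32] -> [31, -37] -> [-124, 148] -> [-124] -> [-120]
  [-34, 45, 39, 3, 47, -20] -> [34, -45, -39, -3, -47, 20] -> [-45, -39, -3, -47] -> [180, 156, 12, 188] -> [180] -> [184]
  [-42, -20, -22, -29, -18, 45, 7, 42, 40, -46] -> [42, 20, 22, 29, 18, -45, -7, -42, -40, 46] -> [29, -45, -7] -> [-116, 180, 28] -> [-116] -> [-112]
  [21, 47, -3] -> [-21, -47, 3] -> [-21, -47, 3] -> [84, 188, -12] -> [84] -> [88]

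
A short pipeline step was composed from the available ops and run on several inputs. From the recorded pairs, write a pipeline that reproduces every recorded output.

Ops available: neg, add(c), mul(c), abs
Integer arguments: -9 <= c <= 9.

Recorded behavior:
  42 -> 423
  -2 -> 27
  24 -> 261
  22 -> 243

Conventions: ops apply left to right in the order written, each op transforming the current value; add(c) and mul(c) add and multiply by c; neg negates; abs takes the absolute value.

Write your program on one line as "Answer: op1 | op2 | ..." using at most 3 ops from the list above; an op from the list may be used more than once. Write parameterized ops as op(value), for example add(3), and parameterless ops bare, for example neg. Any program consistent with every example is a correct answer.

add(5) | mul(-9) | abs

Check, running the answer program on each example:
  42 -> 47 -> -423 -> 423
  -2 -> 3 -> -27 -> 27
  24 -> 29 -> -261 -> 261
  22 -> 27 -> -243 -> 243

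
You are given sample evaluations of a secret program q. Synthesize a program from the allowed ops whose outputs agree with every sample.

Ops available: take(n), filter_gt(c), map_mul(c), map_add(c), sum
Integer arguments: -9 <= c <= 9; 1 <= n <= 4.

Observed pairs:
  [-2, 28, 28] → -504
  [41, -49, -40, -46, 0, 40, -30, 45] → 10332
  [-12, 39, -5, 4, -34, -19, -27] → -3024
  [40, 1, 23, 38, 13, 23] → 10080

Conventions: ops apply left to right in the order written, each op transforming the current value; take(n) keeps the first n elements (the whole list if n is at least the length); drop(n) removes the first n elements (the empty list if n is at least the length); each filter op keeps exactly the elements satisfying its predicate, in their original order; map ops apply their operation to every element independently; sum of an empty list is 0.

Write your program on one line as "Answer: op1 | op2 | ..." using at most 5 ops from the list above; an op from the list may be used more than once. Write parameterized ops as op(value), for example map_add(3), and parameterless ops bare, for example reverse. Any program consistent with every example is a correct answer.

map_mul(-6) | map_mul(-7) | take(1) | map_mul(6) | sum

Check, running the answer program on each example:
  [-2, 28, 28] -> [12, -168, -168] -> [-84, 1176, 1176] -> [-84] -> [-504] -> -504
  [41, -49, -40, -46, 0, 40, -30, 45] -> [-246, 294, 240, 276, 0, -240, 180, -270] -> [1722, -2058, -1680, -1932, 0, 1680, -1260, 1890] -> [1722] -> [10332] -> 10332
  [-12, 39, -5, 4, -34, -19, -27] -> [72, -234, 30, -24, 204, 114, 162] -> [-504, 1638, -210, 168, -1428, -798, -1134] -> [-504] -> [-3024] -> -3024
  [40, 1, 23, 38, 13, 23] -> [-240, -6, -138, -228, -78, -138] -> [1680, 42, 966, 1596, 546, 966] -> [1680] -> [10080] -> 10080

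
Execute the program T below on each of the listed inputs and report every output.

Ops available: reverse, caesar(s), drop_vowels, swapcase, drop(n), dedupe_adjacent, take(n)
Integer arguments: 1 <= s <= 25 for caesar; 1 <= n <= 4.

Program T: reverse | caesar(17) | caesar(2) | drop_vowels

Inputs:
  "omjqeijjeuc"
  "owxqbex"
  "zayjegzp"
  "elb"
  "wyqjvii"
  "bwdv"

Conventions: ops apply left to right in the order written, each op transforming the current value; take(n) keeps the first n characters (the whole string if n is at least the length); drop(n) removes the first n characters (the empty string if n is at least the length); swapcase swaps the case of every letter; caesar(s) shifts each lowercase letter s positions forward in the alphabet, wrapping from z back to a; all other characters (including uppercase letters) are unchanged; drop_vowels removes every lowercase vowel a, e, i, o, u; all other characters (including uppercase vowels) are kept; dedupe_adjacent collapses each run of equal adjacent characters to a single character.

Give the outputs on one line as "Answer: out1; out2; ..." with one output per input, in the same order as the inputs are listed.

Execution, op by op:
  "omjqeijjeuc" -> "cuejjieqjmo" -> "tlvaazvhadf" -> "vnxccbxjcfh" -> "vnxccbxjcfh"
  "owxqbex" -> "xebqxwo" -> "ovshonf" -> "qxujqph" -> "qxjqph"
  "zayjegzp" -> "pzgejyaz" -> "gqxvaprq" -> "iszxcrts" -> "szxcrts"
  "elb" -> "ble" -> "scv" -> "uex" -> "x"
  "wyqjvii" -> "iivjqyw" -> "zzmahpn" -> "bbocjrp" -> "bbcjrp"
  "bwdv" -> "vdwb" -> "muns" -> "owpu" -> "wp"

"vnxccbxjcfh"; "qxjqph"; "szxcrts"; "x"; "bbcjrp"; "wp"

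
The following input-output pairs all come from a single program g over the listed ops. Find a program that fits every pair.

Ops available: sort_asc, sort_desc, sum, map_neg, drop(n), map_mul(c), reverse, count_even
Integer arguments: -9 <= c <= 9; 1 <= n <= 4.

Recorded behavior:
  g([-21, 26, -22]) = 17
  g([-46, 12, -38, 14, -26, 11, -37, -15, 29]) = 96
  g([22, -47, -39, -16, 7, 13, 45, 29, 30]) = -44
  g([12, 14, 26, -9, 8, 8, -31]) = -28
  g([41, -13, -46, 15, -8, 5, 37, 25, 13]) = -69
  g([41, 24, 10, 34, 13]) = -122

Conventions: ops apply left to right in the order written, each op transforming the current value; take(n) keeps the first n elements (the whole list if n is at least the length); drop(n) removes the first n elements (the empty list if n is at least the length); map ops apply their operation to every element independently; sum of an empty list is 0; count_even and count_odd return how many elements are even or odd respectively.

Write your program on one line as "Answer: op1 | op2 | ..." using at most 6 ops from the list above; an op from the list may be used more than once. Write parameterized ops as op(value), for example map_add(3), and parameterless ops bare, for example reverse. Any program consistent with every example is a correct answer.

reverse | sort_asc | reverse | map_neg | sum

Check, running the answer program on each example:
  [-21, 26, -22] -> [-22, 26, -21] -> [-22, -21, 26] -> [26, -21, -22] -> [-26, 21, 22] -> 17
  [-46, 12, -38, 14, -26, 11, -37, -15, 29] -> [29, -15, -37, 11, -26, 14, -38, 12, -46] -> [-46, -38, -37, -26, -15, 11, 12, 14, 29] -> [29, 14, 12, 11, -15, -26, -37, -38, -46] -> [-29, -14, -12, -11, 15, 26, 37, 38, 46] -> 96
  [22, -47, -39, -16, 7, 13, 45, 29, 30] -> [30, 29, 45, 13, 7, -16, -39, -47, 22] -> [-47, -39, -16, 7, 13, 22, 29, 30, 45] -> [45, 30, 29, 22, 13, 7, -16, -39, -47] -> [-45, -30, -29, -22, -13, -7, 16, 39, 47] -> -44
  [12, 14, 26, -9, 8, 8, -31] -> [-31, 8, 8, -9, 26, 14, 12] -> [-31, -9, 8, 8, 12, 14, 26] -> [26, 14, 12, 8, 8, -9, -31] -> [-26, -14, -12, -8, -8, 9, 31] -> -28
  [41, -13, -46, 15, -8, 5, 37, 25, 13] -> [13, 25, 37, 5, -8, 15, -46, -13, 41] -> [-46, -13, -8, 5, 13, 15, 25, 37, 41] -> [41, 37, 25, 15, 13, 5, -8, -13, -46] -> [-41, -37, -25, -15, -13, -5, 8, 13, 46] -> -69
  [41, 24, 10, 34, 13] -> [13, 34, 10, 24, 41] -> [10, 13, 24, 34, 41] -> [41, 34, 24, 13, 10] -> [-41, -34, -24, -13, -10] -> -122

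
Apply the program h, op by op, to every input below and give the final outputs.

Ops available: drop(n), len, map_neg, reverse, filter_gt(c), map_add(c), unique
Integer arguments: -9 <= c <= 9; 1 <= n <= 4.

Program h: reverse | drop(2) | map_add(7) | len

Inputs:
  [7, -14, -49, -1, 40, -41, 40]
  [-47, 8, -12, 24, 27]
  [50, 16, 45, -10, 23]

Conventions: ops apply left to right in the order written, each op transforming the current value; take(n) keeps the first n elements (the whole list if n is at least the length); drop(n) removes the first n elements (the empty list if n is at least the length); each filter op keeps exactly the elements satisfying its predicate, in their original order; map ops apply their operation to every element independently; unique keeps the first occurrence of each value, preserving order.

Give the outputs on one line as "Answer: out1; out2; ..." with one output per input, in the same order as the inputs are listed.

Execution, op by op:
  [7, -14, -49, -1, 40, -41, 40] -> [40, -41, 40, -1, -49, -14, 7] -> [40, -1, -49, -14, 7] -> [47, 6, -42, -7, 14] -> 5
  [-47, 8, -12, 24, 27] -> [27, 24, -12, 8, -47] -> [-12, 8, -47] -> [-5, 15, -40] -> 3
  [50, 16, 45, -10, 23] -> [23, -10, 45, 16, 50] -> [45, 16, 50] -> [52, 23, 57] -> 3

5; 3; 3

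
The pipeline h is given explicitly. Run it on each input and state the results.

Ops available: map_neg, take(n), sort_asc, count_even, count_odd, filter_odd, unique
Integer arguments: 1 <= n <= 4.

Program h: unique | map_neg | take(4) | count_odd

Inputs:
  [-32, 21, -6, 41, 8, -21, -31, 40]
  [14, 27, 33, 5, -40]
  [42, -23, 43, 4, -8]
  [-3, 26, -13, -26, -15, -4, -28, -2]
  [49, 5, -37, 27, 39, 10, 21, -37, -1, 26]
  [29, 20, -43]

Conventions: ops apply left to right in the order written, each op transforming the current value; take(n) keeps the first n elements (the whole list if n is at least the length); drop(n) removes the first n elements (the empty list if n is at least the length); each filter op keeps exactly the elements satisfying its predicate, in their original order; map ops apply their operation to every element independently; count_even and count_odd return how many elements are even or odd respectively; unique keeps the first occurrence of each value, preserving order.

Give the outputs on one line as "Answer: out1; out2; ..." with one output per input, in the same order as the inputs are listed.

2; 3; 2; 2; 4; 2

Execution, op by op:
  [-32, 21, -6, 41, 8, -21, -31, 40] -> [-32, 21, -6, 41, 8, -21, -31, 40] -> [32, -21, 6, -41, -8, 21, 31, -40] -> [32, -21, 6, -41] -> 2
  [14, 27, 33, 5, -40] -> [14, 27, 33, 5, -40] -> [-14, -27, -33, -5, 40] -> [-14, -27, -33, -5] -> 3
  [42, -23, 43, 4, -8] -> [42, -23, 43, 4, -8] -> [-42, 23, -43, -4, 8] -> [-42, 23, -43, -4] -> 2
  [-3, 26, -13, -26, -15, -4, -28, -2] -> [-3, 26, -13, -26, -15, -4, -28, -2] -> [3, -26, 13, 26, 15, 4, 28, 2] -> [3, -26, 13, 26] -> 2
  [49, 5, -37, 27, 39, 10, 21, -37, -1, 26] -> [49, 5, -37, 27, 39, 10, 21, -1, 26] -> [-49, -5, 37, -27, -39, -10, -21, 1, -26] -> [-49, -5, 37, -27] -> 4
  [29, 20, -43] -> [29, 20, -43] -> [-29, -20, 43] -> [-29, -20, 43] -> 2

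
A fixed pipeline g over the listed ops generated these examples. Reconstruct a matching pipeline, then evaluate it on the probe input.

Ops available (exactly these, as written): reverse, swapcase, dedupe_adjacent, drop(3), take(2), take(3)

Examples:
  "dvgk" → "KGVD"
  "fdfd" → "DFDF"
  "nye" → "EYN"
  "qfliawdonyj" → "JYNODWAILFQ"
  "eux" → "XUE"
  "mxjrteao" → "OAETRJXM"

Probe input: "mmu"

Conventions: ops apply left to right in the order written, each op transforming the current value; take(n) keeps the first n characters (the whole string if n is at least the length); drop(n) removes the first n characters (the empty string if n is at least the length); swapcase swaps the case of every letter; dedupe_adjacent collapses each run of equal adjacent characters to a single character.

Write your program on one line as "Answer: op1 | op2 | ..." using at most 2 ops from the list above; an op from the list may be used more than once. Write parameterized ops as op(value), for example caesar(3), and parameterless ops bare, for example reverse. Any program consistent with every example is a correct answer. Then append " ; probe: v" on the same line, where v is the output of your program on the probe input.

swapcase | reverse ; probe: "UMM"

Check, running the answer program on each example:
  "dvgk" -> "DVGK" -> "KGVD"
  "fdfd" -> "FDFD" -> "DFDF"
  "nye" -> "NYE" -> "EYN"
  "qfliawdonyj" -> "QFLIAWDONYJ" -> "JYNODWAILFQ"
  "eux" -> "EUX" -> "XUE"
  "mxjrteao" -> "MXJRTEAO" -> "OAETRJXM"
  probe: "mmu" -> "MMU" -> "UMM"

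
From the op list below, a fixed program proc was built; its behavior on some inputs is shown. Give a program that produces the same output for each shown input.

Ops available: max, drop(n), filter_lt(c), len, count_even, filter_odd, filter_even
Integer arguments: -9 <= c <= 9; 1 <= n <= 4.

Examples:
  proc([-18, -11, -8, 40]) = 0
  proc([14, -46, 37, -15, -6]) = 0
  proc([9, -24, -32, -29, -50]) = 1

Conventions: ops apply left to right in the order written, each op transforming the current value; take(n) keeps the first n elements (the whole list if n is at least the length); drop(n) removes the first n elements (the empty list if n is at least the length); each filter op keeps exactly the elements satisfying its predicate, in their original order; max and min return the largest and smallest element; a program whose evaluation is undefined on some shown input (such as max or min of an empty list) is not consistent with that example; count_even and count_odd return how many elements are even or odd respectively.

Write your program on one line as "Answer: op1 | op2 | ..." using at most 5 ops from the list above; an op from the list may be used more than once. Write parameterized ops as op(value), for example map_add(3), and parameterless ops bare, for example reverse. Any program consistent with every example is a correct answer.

drop(3) | filter_lt(-6) | filter_even | len

Check, running the answer program on each example:
  [-18, -11, -8, 40] -> [40] -> [] -> [] -> 0
  [14, -46, 37, -15, -6] -> [-15, -6] -> [-15] -> [] -> 0
  [9, -24, -32, -29, -50] -> [-29, -50] -> [-29, -50] -> [-50] -> 1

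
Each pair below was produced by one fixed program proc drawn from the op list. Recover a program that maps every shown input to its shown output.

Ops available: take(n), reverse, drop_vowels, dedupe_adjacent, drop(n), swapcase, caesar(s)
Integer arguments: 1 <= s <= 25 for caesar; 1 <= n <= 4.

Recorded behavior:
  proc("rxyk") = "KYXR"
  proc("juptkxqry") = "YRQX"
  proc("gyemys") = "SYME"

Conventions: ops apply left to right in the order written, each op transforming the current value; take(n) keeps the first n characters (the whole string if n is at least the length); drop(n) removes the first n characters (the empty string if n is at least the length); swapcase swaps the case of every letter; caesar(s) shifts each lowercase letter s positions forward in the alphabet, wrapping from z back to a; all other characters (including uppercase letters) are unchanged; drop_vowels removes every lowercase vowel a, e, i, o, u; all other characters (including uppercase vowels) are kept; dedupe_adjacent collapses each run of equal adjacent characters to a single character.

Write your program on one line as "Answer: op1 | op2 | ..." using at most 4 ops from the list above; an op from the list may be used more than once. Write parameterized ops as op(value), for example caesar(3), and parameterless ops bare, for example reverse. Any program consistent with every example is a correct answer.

reverse | take(4) | swapcase

Check, running the answer program on each example:
  "rxyk" -> "kyxr" -> "kyxr" -> "KYXR"
  "juptkxqry" -> "yrqxktpuj" -> "yrqx" -> "YRQX"
  "gyemys" -> "symeyg" -> "syme" -> "SYME"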